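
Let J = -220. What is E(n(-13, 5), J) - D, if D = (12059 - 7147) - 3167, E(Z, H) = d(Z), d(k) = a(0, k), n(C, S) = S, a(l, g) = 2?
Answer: -1743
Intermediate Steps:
d(k) = 2
E(Z, H) = 2
D = 1745 (D = 4912 - 3167 = 1745)
E(n(-13, 5), J) - D = 2 - 1*1745 = 2 - 1745 = -1743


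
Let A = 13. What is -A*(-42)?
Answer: 546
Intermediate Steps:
-A*(-42) = -1*13*(-42) = -13*(-42) = 546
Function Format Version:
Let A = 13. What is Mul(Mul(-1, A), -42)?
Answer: 546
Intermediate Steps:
Mul(Mul(-1, A), -42) = Mul(Mul(-1, 13), -42) = Mul(-13, -42) = 546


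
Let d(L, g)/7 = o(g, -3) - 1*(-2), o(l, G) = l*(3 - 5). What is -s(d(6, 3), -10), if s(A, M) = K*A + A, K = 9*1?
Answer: 280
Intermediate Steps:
K = 9
o(l, G) = -2*l (o(l, G) = l*(-2) = -2*l)
d(L, g) = 14 - 14*g (d(L, g) = 7*(-2*g - 1*(-2)) = 7*(-2*g + 2) = 7*(2 - 2*g) = 14 - 14*g)
s(A, M) = 10*A (s(A, M) = 9*A + A = 10*A)
-s(d(6, 3), -10) = -10*(14 - 14*3) = -10*(14 - 42) = -10*(-28) = -1*(-280) = 280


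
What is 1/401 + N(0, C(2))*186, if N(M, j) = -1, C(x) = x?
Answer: -74585/401 ≈ -186.00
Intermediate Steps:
1/401 + N(0, C(2))*186 = 1/401 - 1*186 = 1/401 - 186 = -74585/401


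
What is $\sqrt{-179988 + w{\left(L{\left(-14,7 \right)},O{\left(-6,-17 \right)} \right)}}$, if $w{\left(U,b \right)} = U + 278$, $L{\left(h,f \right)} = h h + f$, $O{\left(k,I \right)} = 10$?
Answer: $i \sqrt{179507} \approx 423.68 i$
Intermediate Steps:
$L{\left(h,f \right)} = f + h^{2}$ ($L{\left(h,f \right)} = h^{2} + f = f + h^{2}$)
$w{\left(U,b \right)} = 278 + U$
$\sqrt{-179988 + w{\left(L{\left(-14,7 \right)},O{\left(-6,-17 \right)} \right)}} = \sqrt{-179988 + \left(278 + \left(7 + \left(-14\right)^{2}\right)\right)} = \sqrt{-179988 + \left(278 + \left(7 + 196\right)\right)} = \sqrt{-179988 + \left(278 + 203\right)} = \sqrt{-179988 + 481} = \sqrt{-179507} = i \sqrt{179507}$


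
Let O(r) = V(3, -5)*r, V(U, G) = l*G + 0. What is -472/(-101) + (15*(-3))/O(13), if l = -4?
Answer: 23635/5252 ≈ 4.5002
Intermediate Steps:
V(U, G) = -4*G (V(U, G) = -4*G + 0 = -4*G)
O(r) = 20*r (O(r) = (-4*(-5))*r = 20*r)
-472/(-101) + (15*(-3))/O(13) = -472/(-101) + (15*(-3))/((20*13)) = -472*(-1/101) - 45/260 = 472/101 - 45*1/260 = 472/101 - 9/52 = 23635/5252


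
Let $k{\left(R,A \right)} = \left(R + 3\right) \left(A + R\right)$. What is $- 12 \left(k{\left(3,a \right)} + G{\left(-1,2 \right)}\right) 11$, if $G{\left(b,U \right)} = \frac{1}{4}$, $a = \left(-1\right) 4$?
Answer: $759$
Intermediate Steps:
$a = -4$
$k{\left(R,A \right)} = \left(3 + R\right) \left(A + R\right)$
$G{\left(b,U \right)} = \frac{1}{4}$
$- 12 \left(k{\left(3,a \right)} + G{\left(-1,2 \right)}\right) 11 = - 12 \left(\left(3^{2} + 3 \left(-4\right) + 3 \cdot 3 - 12\right) + \frac{1}{4}\right) 11 = - 12 \left(\left(9 - 12 + 9 - 12\right) + \frac{1}{4}\right) 11 = - 12 \left(-6 + \frac{1}{4}\right) 11 = - 12 \left(\left(- \frac{23}{4}\right) 11\right) = \left(-12\right) \left(- \frac{253}{4}\right) = 759$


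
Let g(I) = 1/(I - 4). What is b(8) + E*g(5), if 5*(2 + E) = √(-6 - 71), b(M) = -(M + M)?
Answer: -18 + I*√77/5 ≈ -18.0 + 1.755*I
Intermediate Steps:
g(I) = 1/(-4 + I)
b(M) = -2*M
E = -2 + I*√77/5 (E = -2 + √(-6 - 71)/5 = -2 + √(-77)/5 = -2 + (I*√77)/5 = -2 + I*√77/5 ≈ -2.0 + 1.755*I)
b(8) + E*g(5) = -2*8 + (-2 + I*√77/5)/(-4 + 5) = -16 + (-2 + I*√77/5)/1 = -16 + (-2 + I*√77/5)*1 = -16 + (-2 + I*√77/5) = -18 + I*√77/5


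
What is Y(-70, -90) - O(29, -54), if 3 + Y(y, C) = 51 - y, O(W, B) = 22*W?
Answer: -520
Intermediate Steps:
Y(y, C) = 48 - y (Y(y, C) = -3 + (51 - y) = 48 - y)
Y(-70, -90) - O(29, -54) = (48 - 1*(-70)) - 22*29 = (48 + 70) - 1*638 = 118 - 638 = -520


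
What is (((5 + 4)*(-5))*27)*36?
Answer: -43740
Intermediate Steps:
(((5 + 4)*(-5))*27)*36 = ((9*(-5))*27)*36 = -45*27*36 = -1215*36 = -43740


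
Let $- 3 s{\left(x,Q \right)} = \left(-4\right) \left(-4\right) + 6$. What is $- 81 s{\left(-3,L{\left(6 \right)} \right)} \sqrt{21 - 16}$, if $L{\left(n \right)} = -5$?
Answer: $594 \sqrt{5} \approx 1328.2$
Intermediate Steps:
$s{\left(x,Q \right)} = - \frac{22}{3}$ ($s{\left(x,Q \right)} = - \frac{\left(-4\right) \left(-4\right) + 6}{3} = - \frac{16 + 6}{3} = \left(- \frac{1}{3}\right) 22 = - \frac{22}{3}$)
$- 81 s{\left(-3,L{\left(6 \right)} \right)} \sqrt{21 - 16} = \left(-81\right) \left(- \frac{22}{3}\right) \sqrt{21 - 16} = 594 \sqrt{5}$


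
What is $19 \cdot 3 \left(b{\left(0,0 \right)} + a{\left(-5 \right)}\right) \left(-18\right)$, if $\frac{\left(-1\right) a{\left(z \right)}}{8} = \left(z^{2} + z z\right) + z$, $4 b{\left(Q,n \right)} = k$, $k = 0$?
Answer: $369360$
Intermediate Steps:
$b{\left(Q,n \right)} = 0$ ($b{\left(Q,n \right)} = \frac{1}{4} \cdot 0 = 0$)
$a{\left(z \right)} = - 16 z^{2} - 8 z$ ($a{\left(z \right)} = - 8 \left(\left(z^{2} + z z\right) + z\right) = - 8 \left(\left(z^{2} + z^{2}\right) + z\right) = - 8 \left(2 z^{2} + z\right) = - 8 \left(z + 2 z^{2}\right) = - 16 z^{2} - 8 z$)
$19 \cdot 3 \left(b{\left(0,0 \right)} + a{\left(-5 \right)}\right) \left(-18\right) = 19 \cdot 3 \left(0 - - 40 \left(1 + 2 \left(-5\right)\right)\right) \left(-18\right) = 19 \cdot 3 \left(0 - - 40 \left(1 - 10\right)\right) \left(-18\right) = 19 \cdot 3 \left(0 - \left(-40\right) \left(-9\right)\right) \left(-18\right) = 19 \cdot 3 \left(0 - 360\right) \left(-18\right) = 19 \cdot 3 \left(-360\right) \left(-18\right) = 19 \left(-1080\right) \left(-18\right) = \left(-20520\right) \left(-18\right) = 369360$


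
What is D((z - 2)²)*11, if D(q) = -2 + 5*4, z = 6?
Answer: 198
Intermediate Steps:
D(q) = 18 (D(q) = -2 + 20 = 18)
D((z - 2)²)*11 = 18*11 = 198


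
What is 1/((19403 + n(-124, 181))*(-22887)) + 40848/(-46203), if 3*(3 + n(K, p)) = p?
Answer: -6064411860185/6859430583249 ≈ -0.88410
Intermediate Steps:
n(K, p) = -3 + p/3
1/((19403 + n(-124, 181))*(-22887)) + 40848/(-46203) = 1/((19403 + (-3 + (⅓)*181))*(-22887)) + 40848/(-46203) = -1/22887/(19403 + (-3 + 181/3)) + 40848*(-1/46203) = -1/22887/(19403 + 172/3) - 13616/15401 = -1/22887/(58381/3) - 13616/15401 = (3/58381)*(-1/22887) - 13616/15401 = -1/445388649 - 13616/15401 = -6064411860185/6859430583249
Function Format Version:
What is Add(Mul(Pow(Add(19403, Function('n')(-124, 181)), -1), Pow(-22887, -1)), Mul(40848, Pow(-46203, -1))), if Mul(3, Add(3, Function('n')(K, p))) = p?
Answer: Rational(-6064411860185, 6859430583249) ≈ -0.88410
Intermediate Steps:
Function('n')(K, p) = Add(-3, Mul(Rational(1, 3), p))
Add(Mul(Pow(Add(19403, Function('n')(-124, 181)), -1), Pow(-22887, -1)), Mul(40848, Pow(-46203, -1))) = Add(Mul(Pow(Add(19403, Add(-3, Mul(Rational(1, 3), 181))), -1), Pow(-22887, -1)), Mul(40848, Pow(-46203, -1))) = Add(Mul(Pow(Add(19403, Add(-3, Rational(181, 3))), -1), Rational(-1, 22887)), Mul(40848, Rational(-1, 46203))) = Add(Mul(Pow(Add(19403, Rational(172, 3)), -1), Rational(-1, 22887)), Rational(-13616, 15401)) = Add(Mul(Pow(Rational(58381, 3), -1), Rational(-1, 22887)), Rational(-13616, 15401)) = Add(Mul(Rational(3, 58381), Rational(-1, 22887)), Rational(-13616, 15401)) = Add(Rational(-1, 445388649), Rational(-13616, 15401)) = Rational(-6064411860185, 6859430583249)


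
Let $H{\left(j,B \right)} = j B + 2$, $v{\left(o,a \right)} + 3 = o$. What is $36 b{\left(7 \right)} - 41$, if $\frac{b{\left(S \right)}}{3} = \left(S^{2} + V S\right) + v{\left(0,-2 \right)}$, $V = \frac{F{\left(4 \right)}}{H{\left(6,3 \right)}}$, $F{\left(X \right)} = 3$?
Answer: $\frac{25202}{5} \approx 5040.4$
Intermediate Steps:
$v{\left(o,a \right)} = -3 + o$
$H{\left(j,B \right)} = 2 + B j$ ($H{\left(j,B \right)} = B j + 2 = 2 + B j$)
$V = \frac{3}{20}$ ($V = \frac{3}{2 + 3 \cdot 6} = \frac{3}{2 + 18} = \frac{3}{20} \approx 0.15$)
$b{\left(S \right)} = -9 + 3 S^{2} + \frac{9 S}{20}$ ($b{\left(S \right)} = 3 \left(\left(S^{2} + \frac{3 S}{20}\right) + \left(-3 + 0\right)\right) = 3 \left(\left(S^{2} + \frac{3 S}{20}\right) - 3\right) = 3 \left(-3 + S^{2} + \frac{3 S}{20}\right) = -9 + 3 S^{2} + \frac{9 S}{20}$)
$36 b{\left(7 \right)} - 41 = 36 \left(-9 + 3 \cdot 7^{2} + \frac{9}{20} \cdot 7\right) - 41 = 36 \left(-9 + 3 \cdot 49 + \frac{63}{20}\right) - 41 = 36 \left(-9 + 147 + \frac{63}{20}\right) - 41 = 36 \cdot \frac{2823}{20} - 41 = \frac{25407}{5} - 41 = \frac{25202}{5}$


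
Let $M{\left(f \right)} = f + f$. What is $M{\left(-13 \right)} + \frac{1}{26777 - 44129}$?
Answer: $- \frac{451153}{17352} \approx -26.0$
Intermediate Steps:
$M{\left(f \right)} = 2 f$
$M{\left(-13 \right)} + \frac{1}{26777 - 44129} = 2 \left(-13\right) + \frac{1}{26777 - 44129} = -26 + \frac{1}{-17352} = -26 - \frac{1}{17352} = - \frac{451153}{17352}$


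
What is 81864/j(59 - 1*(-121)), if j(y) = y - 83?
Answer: 81864/97 ≈ 843.96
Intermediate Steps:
j(y) = -83 + y
81864/j(59 - 1*(-121)) = 81864/(-83 + (59 - 1*(-121))) = 81864/(-83 + (59 + 121)) = 81864/(-83 + 180) = 81864/97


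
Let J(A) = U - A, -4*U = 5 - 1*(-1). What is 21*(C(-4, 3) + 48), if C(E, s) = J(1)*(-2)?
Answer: 1113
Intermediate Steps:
U = -3/2 (U = -(5 - 1*(-1))/4 = -(5 + 1)/4 = -1/4*6 = -3/2 ≈ -1.5000)
J(A) = -3/2 - A
C(E, s) = 5 (C(E, s) = (-3/2 - 1*1)*(-2) = (-3/2 - 1)*(-2) = -5/2*(-2) = 5)
21*(C(-4, 3) + 48) = 21*(5 + 48) = 21*53 = 1113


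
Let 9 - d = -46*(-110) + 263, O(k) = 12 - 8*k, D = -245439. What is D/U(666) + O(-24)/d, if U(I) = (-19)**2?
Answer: -652168245/959177 ≈ -679.92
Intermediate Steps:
U(I) = 361
d = -5314 (d = 9 - (-46*(-110) + 263) = 9 - (5060 + 263) = 9 - 1*5323 = 9 - 5323 = -5314)
D/U(666) + O(-24)/d = -245439/361 + (12 - 8*(-24))/(-5314) = -245439*1/361 + (12 + 192)*(-1/5314) = -245439/361 + 204*(-1/5314) = -245439/361 - 102/2657 = -652168245/959177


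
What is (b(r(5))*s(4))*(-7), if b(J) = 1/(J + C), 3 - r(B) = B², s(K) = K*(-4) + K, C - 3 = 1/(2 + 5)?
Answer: -49/11 ≈ -4.4545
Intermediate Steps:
C = 22/7 (C = 3 + 1/(2 + 5) = 3 + 1/7 = 3 + ⅐ = 22/7 ≈ 3.1429)
s(K) = -3*K (s(K) = -4*K + K = -3*K)
r(B) = 3 - B²
b(J) = 1/(22/7 + J) (b(J) = 1/(J + 22/7) = 1/(22/7 + J))
(b(r(5))*s(4))*(-7) = ((7/(22 + 7*(3 - 1*5²)))*(-3*4))*(-7) = ((7/(22 + 7*(3 - 1*25)))*(-12))*(-7) = ((7/(22 + 7*(3 - 25)))*(-12))*(-7) = ((7/(22 + 7*(-22)))*(-12))*(-7) = ((7/(22 - 154))*(-12))*(-7) = ((7/(-132))*(-12))*(-7) = ((7*(-1/132))*(-12))*(-7) = -7/132*(-12)*(-7) = (7/11)*(-7) = -49/11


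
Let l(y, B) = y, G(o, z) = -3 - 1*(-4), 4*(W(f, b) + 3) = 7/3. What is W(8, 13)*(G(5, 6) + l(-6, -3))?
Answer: 145/12 ≈ 12.083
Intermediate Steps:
W(f, b) = -29/12 (W(f, b) = -3 + (7/3)/4 = -3 + (7*(1/3))/4 = -3 + (1/4)*(7/3) = -3 + 7/12 = -29/12)
G(o, z) = 1 (G(o, z) = -3 + 4 = 1)
W(8, 13)*(G(5, 6) + l(-6, -3)) = -29*(1 - 6)/12 = -29/12*(-5) = 145/12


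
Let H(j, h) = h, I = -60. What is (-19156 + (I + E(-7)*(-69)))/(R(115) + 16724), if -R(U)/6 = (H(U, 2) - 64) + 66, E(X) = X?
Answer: -18733/16700 ≈ -1.1217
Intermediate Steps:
R(U) = -24 (R(U) = -6*((2 - 64) + 66) = -6*(-62 + 66) = -6*4 = -24)
(-19156 + (I + E(-7)*(-69)))/(R(115) + 16724) = (-19156 + (-60 - 7*(-69)))/(-24 + 16724) = (-19156 + (-60 + 483))/16700 = (-19156 + 423)*(1/16700) = -18733*1/16700 = -18733/16700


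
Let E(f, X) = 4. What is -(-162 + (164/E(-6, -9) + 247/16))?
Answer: 1689/16 ≈ 105.56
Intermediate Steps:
-(-162 + (164/E(-6, -9) + 247/16)) = -(-162 + (164/4 + 247/16)) = -(-162 + (164*(¼) + 247*(1/16))) = -(-162 + (41 + 247/16)) = -(-162 + 903/16) = -1*(-1689/16) = 1689/16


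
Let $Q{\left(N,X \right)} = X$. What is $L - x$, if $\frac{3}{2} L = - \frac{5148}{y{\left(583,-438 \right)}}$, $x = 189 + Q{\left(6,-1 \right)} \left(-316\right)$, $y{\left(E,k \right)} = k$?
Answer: $- \frac{36293}{73} \approx -497.16$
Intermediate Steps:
$x = 505$ ($x = 189 - -316 = 189 + 316 = 505$)
$L = \frac{572}{73}$ ($L = \frac{2 \left(- \frac{5148}{-438}\right)}{3} = \frac{2 \left(\left(-5148\right) \left(- \frac{1}{438}\right)\right)}{3} = \frac{2}{3} \cdot \frac{858}{73} = \frac{572}{73} \approx 7.8356$)
$L - x = \frac{572}{73} - 505 = - \frac{36293}{73}$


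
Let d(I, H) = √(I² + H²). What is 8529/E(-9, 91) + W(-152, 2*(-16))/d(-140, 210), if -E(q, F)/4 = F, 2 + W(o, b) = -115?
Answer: -8529/364 - 9*√13/70 ≈ -23.895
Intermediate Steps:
W(o, b) = -117 (W(o, b) = -2 - 115 = -117)
E(q, F) = -4*F
d(I, H) = √(H² + I²)
8529/E(-9, 91) + W(-152, 2*(-16))/d(-140, 210) = 8529/((-4*91)) - 117/√(210² + (-140)²) = 8529/(-364) - 117/√(44100 + 19600) = 8529*(-1/364) - 117*√13/910 = -8529/364 - 117*√13/910 = -8529/364 - 9*√13/70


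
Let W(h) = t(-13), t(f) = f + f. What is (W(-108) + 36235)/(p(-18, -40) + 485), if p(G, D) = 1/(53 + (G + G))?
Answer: 615553/8246 ≈ 74.649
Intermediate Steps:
p(G, D) = 1/(53 + 2*G)
t(f) = 2*f
W(h) = -26 (W(h) = 2*(-13) = -26)
(W(-108) + 36235)/(p(-18, -40) + 485) = (-26 + 36235)/(1/(53 + 2*(-18)) + 485) = 36209/(1/(53 - 36) + 485) = 36209/(1/17 + 485) = 36209/(8246/17) = 36209*(17/8246) = 615553/8246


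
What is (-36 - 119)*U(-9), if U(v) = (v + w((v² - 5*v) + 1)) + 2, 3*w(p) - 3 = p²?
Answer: -2497205/3 ≈ -8.3240e+5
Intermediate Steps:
w(p) = 1 + p²/3
U(v) = 3 + v + (1 + v² - 5*v)²/3 (U(v) = (v + (1 + ((v² - 5*v) + 1)²/3)) + 2 = (v + (1 + (1 + v² - 5*v)²/3)) + 2 = (1 + v + (1 + v² - 5*v)²/3) + 2 = 3 + v + (1 + v² - 5*v)²/3)
(-36 - 119)*U(-9) = (-36 - 119)*(3 - 9 + (1 + (-9)² - 5*(-9))²/3) = -155*(3 - 9 + (1 + 81 + 45)²/3) = -155*(3 - 9 + (⅓)*127²) = -155*(3 - 9 + (⅓)*16129) = -155*(3 - 9 + 16129/3) = -155*16111/3 = -2497205/3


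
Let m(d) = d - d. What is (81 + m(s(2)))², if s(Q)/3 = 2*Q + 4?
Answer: 6561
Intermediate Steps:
s(Q) = 12 + 6*Q (s(Q) = 3*(2*Q + 4) = 3*(4 + 2*Q) = 12 + 6*Q)
m(d) = 0
(81 + m(s(2)))² = (81 + 0)² = 81² = 6561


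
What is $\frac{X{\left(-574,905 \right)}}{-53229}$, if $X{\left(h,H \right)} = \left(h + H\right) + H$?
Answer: $- \frac{412}{17743} \approx -0.02322$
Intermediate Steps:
$X{\left(h,H \right)} = h + 2 H$ ($X{\left(h,H \right)} = \left(H + h\right) + H = h + 2 H$)
$\frac{X{\left(-574,905 \right)}}{-53229} = \frac{-574 + 2 \cdot 905}{-53229} = \left(-574 + 1810\right) \left(- \frac{1}{53229}\right) = 1236 \left(- \frac{1}{53229}\right) = - \frac{412}{17743}$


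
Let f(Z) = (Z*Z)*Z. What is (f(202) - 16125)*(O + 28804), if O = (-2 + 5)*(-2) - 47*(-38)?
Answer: 251592639272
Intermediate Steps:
f(Z) = Z³ (f(Z) = Z²*Z = Z³)
O = 1780 (O = 3*(-2) + 1786 = -6 + 1786 = 1780)
(f(202) - 16125)*(O + 28804) = (202³ - 16125)*(1780 + 28804) = (8242408 - 16125)*30584 = 8226283*30584 = 251592639272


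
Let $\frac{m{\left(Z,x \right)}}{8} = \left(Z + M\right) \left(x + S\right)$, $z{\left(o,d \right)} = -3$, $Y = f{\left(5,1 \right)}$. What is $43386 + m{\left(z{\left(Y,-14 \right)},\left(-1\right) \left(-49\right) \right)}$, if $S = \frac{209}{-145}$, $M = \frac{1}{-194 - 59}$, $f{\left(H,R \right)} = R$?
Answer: $\frac{309937546}{7337} \approx 42243.0$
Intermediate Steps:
$Y = 1$
$M = - \frac{1}{253}$ ($M = \frac{1}{-253} = - \frac{1}{253} \approx -0.0039526$)
$S = - \frac{209}{145}$ ($S = 209 \left(- \frac{1}{145}\right) = - \frac{209}{145} \approx -1.4414$)
$m{\left(Z,x \right)} = 8 \left(- \frac{209}{145} + x\right) \left(- \frac{1}{253} + Z\right)$ ($m{\left(Z,x \right)} = 8 \left(Z - \frac{1}{253}\right) \left(x - \frac{209}{145}\right) = 8 \left(- \frac{1}{253} + Z\right) \left(- \frac{209}{145} + x\right) = 8 \left(- \frac{209}{145} + x\right) \left(- \frac{1}{253} + Z\right)$)
$43386 + m{\left(z{\left(Y,-14 \right)},\left(-1\right) \left(-49\right) \right)} = 43386 + \left(\frac{152}{3335} - - \frac{5016}{145} - \frac{8 \left(\left(-1\right) \left(-49\right)\right)}{253} + 8 \left(-3\right) \left(\left(-1\right) \left(-49\right)\right)\right) = 43386 + \left(\frac{152}{3335} + \frac{5016}{145} - \frac{392}{253} + 8 \left(-3\right) 49\right) = 43386 + \left(\frac{152}{3335} + \frac{5016}{145} - \frac{392}{253} - 1176\right) = 43386 - \frac{8385536}{7337} = \frac{309937546}{7337}$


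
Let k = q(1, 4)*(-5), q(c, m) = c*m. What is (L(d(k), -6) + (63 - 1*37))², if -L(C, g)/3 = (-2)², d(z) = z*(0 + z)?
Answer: 196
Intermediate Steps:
k = -20 (k = (1*4)*(-5) = 4*(-5) = -20)
d(z) = z² (d(z) = z*z = z²)
L(C, g) = -12 (L(C, g) = -3*(-2)² = -3*4 = -12)
(L(d(k), -6) + (63 - 1*37))² = (-12 + (63 - 1*37))² = (-12 + (63 - 37))² = (-12 + 26)² = 14² = 196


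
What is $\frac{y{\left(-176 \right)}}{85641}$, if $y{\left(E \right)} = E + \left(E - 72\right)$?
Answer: $- \frac{424}{85641} \approx -0.0049509$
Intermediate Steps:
$y{\left(E \right)} = -72 + 2 E$ ($y{\left(E \right)} = E + \left(E - 72\right) = E + \left(-72 + E\right) = -72 + 2 E$)
$\frac{y{\left(-176 \right)}}{85641} = \frac{-72 + 2 \left(-176\right)}{85641} = \left(-72 - 352\right) \frac{1}{85641} = \left(-424\right) \frac{1}{85641} = - \frac{424}{85641}$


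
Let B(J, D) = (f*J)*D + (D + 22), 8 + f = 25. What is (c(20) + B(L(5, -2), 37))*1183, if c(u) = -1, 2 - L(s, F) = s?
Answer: -2163707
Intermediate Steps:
L(s, F) = 2 - s
f = 17 (f = -8 + 25 = 17)
B(J, D) = 22 + D + 17*D*J (B(J, D) = (17*J)*D + (D + 22) = 17*D*J + (22 + D) = 22 + D + 17*D*J)
(c(20) + B(L(5, -2), 37))*1183 = (-1 + (22 + 37 + 17*37*(2 - 1*5)))*1183 = (-1 + (22 + 37 + 17*37*(2 - 5)))*1183 = (-1 + (22 + 37 + 17*37*(-3)))*1183 = (-1 + (22 + 37 - 1887))*1183 = (-1 - 1828)*1183 = -1829*1183 = -2163707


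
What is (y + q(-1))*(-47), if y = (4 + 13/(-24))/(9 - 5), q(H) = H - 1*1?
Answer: 5123/96 ≈ 53.365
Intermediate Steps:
q(H) = -1 + H (q(H) = H - 1 = -1 + H)
y = 83/96 (y = (4 + 13*(-1/24))/4 = (4 - 13/24)*(1/4) = (83/24)*(1/4) = 83/96 ≈ 0.86458)
(y + q(-1))*(-47) = (83/96 + (-1 - 1))*(-47) = (83/96 - 2)*(-47) = -109/96*(-47) = 5123/96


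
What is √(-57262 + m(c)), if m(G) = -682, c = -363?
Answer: 2*I*√14486 ≈ 240.72*I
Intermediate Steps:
√(-57262 + m(c)) = √(-57262 - 682) = √(-57944) = 2*I*√14486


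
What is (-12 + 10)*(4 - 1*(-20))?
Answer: -48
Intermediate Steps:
(-12 + 10)*(4 - 1*(-20)) = -2*(4 + 20) = -2*24 = -48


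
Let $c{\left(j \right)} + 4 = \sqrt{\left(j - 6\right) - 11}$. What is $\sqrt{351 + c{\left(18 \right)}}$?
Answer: $2 \sqrt{87} \approx 18.655$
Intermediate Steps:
$c{\left(j \right)} = -4 + \sqrt{-17 + j}$ ($c{\left(j \right)} = -4 + \sqrt{\left(j - 6\right) - 11} = -4 + \sqrt{\left(-6 + j\right) - 11} = -4 + \sqrt{-17 + j}$)
$\sqrt{351 + c{\left(18 \right)}} = \sqrt{351 - \left(4 - \sqrt{-17 + 18}\right)} = \sqrt{351 - \left(4 - \sqrt{1}\right)} = \sqrt{351 + \left(-4 + 1\right)} = \sqrt{351 - 3} = \sqrt{348} = 2 \sqrt{87}$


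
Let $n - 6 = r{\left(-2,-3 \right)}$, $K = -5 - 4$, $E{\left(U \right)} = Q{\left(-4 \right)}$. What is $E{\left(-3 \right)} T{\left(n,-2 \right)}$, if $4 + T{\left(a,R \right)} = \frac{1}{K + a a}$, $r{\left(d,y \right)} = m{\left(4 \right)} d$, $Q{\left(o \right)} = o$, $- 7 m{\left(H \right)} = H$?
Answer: $\frac{32748}{2059} \approx 15.905$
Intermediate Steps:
$m{\left(H \right)} = - \frac{H}{7}$
$E{\left(U \right)} = -4$
$K = -9$
$r{\left(d,y \right)} = - \frac{4 d}{7}$ ($r{\left(d,y \right)} = \left(- \frac{1}{7}\right) 4 d = - \frac{4 d}{7}$)
$n = \frac{50}{7}$ ($n = 6 - - \frac{8}{7} = 6 + \frac{8}{7} = \frac{50}{7} \approx 7.1429$)
$T{\left(a,R \right)} = -4 + \frac{1}{-9 + a^{2}}$ ($T{\left(a,R \right)} = -4 + \frac{1}{-9 + a a} = -4 + \frac{1}{-9 + a^{2}}$)
$E{\left(-3 \right)} T{\left(n,-2 \right)} = - 4 \frac{37 - 4 \left(\frac{50}{7}\right)^{2}}{-9 + \left(\frac{50}{7}\right)^{2}} = - 4 \frac{37 - \frac{10000}{49}}{-9 + \frac{2500}{49}} = - 4 \frac{37 - \frac{10000}{49}}{\frac{2059}{49}} = - 4 \cdot \frac{49}{2059} \left(- \frac{8187}{49}\right) = \left(-4\right) \left(- \frac{8187}{2059}\right) = \frac{32748}{2059}$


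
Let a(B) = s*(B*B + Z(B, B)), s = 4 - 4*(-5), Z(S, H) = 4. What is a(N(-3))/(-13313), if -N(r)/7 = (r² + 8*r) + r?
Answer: -381120/13313 ≈ -28.628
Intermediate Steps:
N(r) = -63*r - 7*r² (N(r) = -7*((r² + 8*r) + r) = -7*(r² + 9*r) = -63*r - 7*r²)
s = 24 (s = 4 + 20 = 24)
a(B) = 96 + 24*B² (a(B) = 24*(B*B + 4) = 24*(B² + 4) = 24*(4 + B²) = 96 + 24*B²)
a(N(-3))/(-13313) = (96 + 24*(-7*(-3)*(9 - 3))²)/(-13313) = (96 + 24*(-7*(-3)*6)²)*(-1/13313) = (96 + 24*126²)*(-1/13313) = (96 + 24*15876)*(-1/13313) = (96 + 381024)*(-1/13313) = 381120*(-1/13313) = -381120/13313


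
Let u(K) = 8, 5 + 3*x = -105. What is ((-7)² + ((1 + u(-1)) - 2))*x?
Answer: -6160/3 ≈ -2053.3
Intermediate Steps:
x = -110/3 (x = -5/3 + (⅓)*(-105) = -5/3 - 35 = -110/3 ≈ -36.667)
((-7)² + ((1 + u(-1)) - 2))*x = ((-7)² + ((1 + 8) - 2))*(-110/3) = (49 + (9 - 2))*(-110/3) = (49 + 7)*(-110/3) = 56*(-110/3) = -6160/3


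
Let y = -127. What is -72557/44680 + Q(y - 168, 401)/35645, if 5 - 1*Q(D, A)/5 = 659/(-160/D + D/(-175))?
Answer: -2439682227053/1465527635720 ≈ -1.6647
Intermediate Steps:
Q(D, A) = 25 - 3295/(-160/D - D/175) (Q(D, A) = 25 - 3295/(-160/D + D/(-175)) = 25 - 3295/(-160/D + D*(-1/175)) = 25 - 3295/(-160/D - D/175))
-72557/44680 + Q(y - 168, 401)/35645 = -72557/44680 + (25*(28000 + (-127 - 168)**2 + 23065*(-127 - 168))/(28000 + (-127 - 168)**2))/35645 = -72557*1/44680 + (25*(28000 + (-295)**2 + 23065*(-295))/(28000 + (-295)**2))*(1/35645) = -72557/44680 + (25*(28000 + 87025 - 6804175)/(28000 + 87025))*(1/35645) = -72557/44680 + (25*(-6689150)/115025)*(1/35645) = -72557/44680 + (25*(1/115025)*(-6689150))*(1/35645) = -72557/44680 - 6689150/4601*1/35645 = -72557/44680 - 1337830/32800529 = -2439682227053/1465527635720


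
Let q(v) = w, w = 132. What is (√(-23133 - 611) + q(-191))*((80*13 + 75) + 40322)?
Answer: 5469684 + 331496*I*√371 ≈ 5.4697e+6 + 6.3851e+6*I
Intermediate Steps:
q(v) = 132
(√(-23133 - 611) + q(-191))*((80*13 + 75) + 40322) = (√(-23133 - 611) + 132)*((80*13 + 75) + 40322) = (√(-23744) + 132)*((1040 + 75) + 40322) = (8*I*√371 + 132)*(1115 + 40322) = (132 + 8*I*√371)*41437 = 5469684 + 331496*I*√371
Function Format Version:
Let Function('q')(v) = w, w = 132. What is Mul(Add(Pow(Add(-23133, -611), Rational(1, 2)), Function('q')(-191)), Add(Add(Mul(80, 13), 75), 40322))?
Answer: Add(5469684, Mul(331496, I, Pow(371, Rational(1, 2)))) ≈ Add(5.4697e+6, Mul(6.3851e+6, I))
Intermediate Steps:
Function('q')(v) = 132
Mul(Add(Pow(Add(-23133, -611), Rational(1, 2)), Function('q')(-191)), Add(Add(Mul(80, 13), 75), 40322)) = Mul(Add(Pow(Add(-23133, -611), Rational(1, 2)), 132), Add(Add(Mul(80, 13), 75), 40322)) = Mul(Add(Pow(-23744, Rational(1, 2)), 132), Add(Add(1040, 75), 40322)) = Mul(Add(Mul(8, I, Pow(371, Rational(1, 2))), 132), Add(1115, 40322)) = Mul(Add(132, Mul(8, I, Pow(371, Rational(1, 2)))), 41437) = Add(5469684, Mul(331496, I, Pow(371, Rational(1, 2))))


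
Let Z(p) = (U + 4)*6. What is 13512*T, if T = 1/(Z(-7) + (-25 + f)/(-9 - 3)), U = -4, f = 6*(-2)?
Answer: 162144/37 ≈ 4382.3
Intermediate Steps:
f = -12
Z(p) = 0 (Z(p) = (-4 + 4)*6 = 0*6 = 0)
T = 12/37 (T = 1/(0 + (-25 - 12)/(-9 - 3)) = 1/(0 - 37/(-12)) = 1/(0 - 37*(-1/12)) = 1/(0 + 37/12) = 1/(37/12) = 12/37 ≈ 0.32432)
13512*T = 13512*(12/37) = 162144/37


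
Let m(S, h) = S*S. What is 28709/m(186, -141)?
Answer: 28709/34596 ≈ 0.82984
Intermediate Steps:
m(S, h) = S**2
28709/m(186, -141) = 28709/(186**2) = 28709/34596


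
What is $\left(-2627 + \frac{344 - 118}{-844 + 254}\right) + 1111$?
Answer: $- \frac{447333}{295} \approx -1516.4$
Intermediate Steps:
$\left(-2627 + \frac{344 - 118}{-844 + 254}\right) + 1111 = \left(-2627 + \frac{226}{-590}\right) + 1111 = \left(-2627 + 226 \left(- \frac{1}{590}\right)\right) + 1111 = \left(-2627 - \frac{113}{295}\right) + 1111 = - \frac{775078}{295} + 1111 = - \frac{447333}{295}$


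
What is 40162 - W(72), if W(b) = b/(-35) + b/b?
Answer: 1405707/35 ≈ 40163.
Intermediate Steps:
W(b) = 1 - b/35 (W(b) = b*(-1/35) + 1 = -b/35 + 1 = 1 - b/35)
40162 - W(72) = 40162 - (1 - 1/35*72) = 40162 - (1 - 72/35) = 40162 - 1*(-37/35) = 40162 + 37/35 = 1405707/35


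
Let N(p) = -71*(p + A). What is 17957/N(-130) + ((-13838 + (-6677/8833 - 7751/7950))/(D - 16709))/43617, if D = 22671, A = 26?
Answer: 7452375403393939787/3064517696493653400 ≈ 2.4318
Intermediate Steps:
N(p) = -1846 - 71*p (N(p) = -71*(p + 26) = -71*(26 + p) = -1846 - 71*p)
17957/N(-130) + ((-13838 + (-6677/8833 - 7751/7950))/(D - 16709))/43617 = 17957/(-1846 - 71*(-130)) + ((-13838 + (-6677/8833 - 7751/7950))/(22671 - 16709))/43617 = 17957/(-1846 + 9230) + ((-13838 + (-6677*1/8833 - 7751*1/7950))/5962)*(1/43617) = 17957/7384 + ((-13838 + (-607/803 - 7751/7950))*(1/5962))*(1/43617) = 17957*(1/7384) + ((-13838 - 11049703/6383850)*(1/5962))*(1/43617) = 17957/7384 - 88350766003/6383850*1/5962*(1/43617) = 17957/7384 - 88350766003/38060513700*1/43617 = 17957/7384 - 88350766003/1660085426052900 = 7452375403393939787/3064517696493653400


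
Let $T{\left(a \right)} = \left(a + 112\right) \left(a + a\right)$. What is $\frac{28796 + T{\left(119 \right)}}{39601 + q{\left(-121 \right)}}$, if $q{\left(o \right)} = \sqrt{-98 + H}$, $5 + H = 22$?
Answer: $\frac{1658767087}{784119641} - \frac{376983 i}{784119641} \approx 2.1155 - 0.00048077 i$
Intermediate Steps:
$H = 17$ ($H = -5 + 22 = 17$)
$T{\left(a \right)} = 2 a \left(112 + a\right)$ ($T{\left(a \right)} = \left(112 + a\right) 2 a = 2 a \left(112 + a\right)$)
$q{\left(o \right)} = 9 i$ ($q{\left(o \right)} = \sqrt{-98 + 17} = \sqrt{-81} = 9 i$)
$\frac{28796 + T{\left(119 \right)}}{39601 + q{\left(-121 \right)}} = \frac{28796 + 2 \cdot 119 \left(112 + 119\right)}{39601 + 9 i} = \left(28796 + 2 \cdot 119 \cdot 231\right) \frac{39601 - 9 i}{1568239282} = \left(28796 + 54978\right) \frac{39601 - 9 i}{1568239282} = 83774 \frac{39601 - 9 i}{1568239282} = \frac{41887 \left(39601 - 9 i\right)}{784119641}$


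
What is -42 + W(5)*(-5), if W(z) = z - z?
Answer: -42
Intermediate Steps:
W(z) = 0
-42 + W(5)*(-5) = -42 + 0*(-5) = -42 + 0 = -42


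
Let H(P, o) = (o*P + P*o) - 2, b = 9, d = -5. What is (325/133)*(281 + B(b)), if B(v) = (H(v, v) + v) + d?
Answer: 144625/133 ≈ 1087.4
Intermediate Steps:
H(P, o) = -2 + 2*P*o (H(P, o) = (P*o + P*o) - 2 = 2*P*o - 2 = -2 + 2*P*o)
B(v) = -7 + v + 2*v² (B(v) = ((-2 + 2*v*v) + v) - 5 = ((-2 + 2*v²) + v) - 5 = (-2 + v + 2*v²) - 5 = -7 + v + 2*v²)
(325/133)*(281 + B(b)) = (325/133)*(281 + (-7 + 9 + 2*9²)) = (325*(1/133))*(281 + (-7 + 9 + 2*81)) = 325*(281 + (-7 + 9 + 162))/133 = 325*(281 + 164)/133 = (325/133)*445 = 144625/133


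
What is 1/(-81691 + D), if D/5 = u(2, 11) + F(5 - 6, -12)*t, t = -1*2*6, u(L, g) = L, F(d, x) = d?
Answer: -1/81621 ≈ -1.2252e-5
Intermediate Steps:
t = -12 (t = -2*6 = -12)
D = 70 (D = 5*(2 + (5 - 6)*(-12)) = 5*(2 - 1*(-12)) = 5*(2 + 12) = 5*14 = 70)
1/(-81691 + D) = 1/(-81691 + 70) = 1/(-81621) = -1/81621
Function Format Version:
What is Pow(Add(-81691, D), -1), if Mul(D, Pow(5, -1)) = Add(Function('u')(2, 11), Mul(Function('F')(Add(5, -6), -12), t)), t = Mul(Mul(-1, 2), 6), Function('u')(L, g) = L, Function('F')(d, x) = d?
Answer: Rational(-1, 81621) ≈ -1.2252e-5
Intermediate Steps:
t = -12 (t = Mul(-2, 6) = -12)
D = 70 (D = Mul(5, Add(2, Mul(Add(5, -6), -12))) = Mul(5, Add(2, Mul(-1, -12))) = Mul(5, Add(2, 12)) = Mul(5, 14) = 70)
Pow(Add(-81691, D), -1) = Pow(Add(-81691, 70), -1) = Pow(-81621, -1) = Rational(-1, 81621)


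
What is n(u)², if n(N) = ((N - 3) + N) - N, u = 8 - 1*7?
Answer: 4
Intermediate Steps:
u = 1 (u = 8 - 7 = 1)
n(N) = -3 + N (n(N) = ((-3 + N) + N) - N = (-3 + 2*N) - N = -3 + N)
n(u)² = (-3 + 1)² = (-2)² = 4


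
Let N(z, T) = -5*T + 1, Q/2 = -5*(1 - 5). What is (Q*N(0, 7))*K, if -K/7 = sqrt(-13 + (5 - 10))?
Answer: 28560*I*sqrt(2) ≈ 40390.0*I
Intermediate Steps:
Q = 40 (Q = 2*(-5*(1 - 5)) = 2*(-5*(-4)) = 2*20 = 40)
N(z, T) = 1 - 5*T
K = -21*I*sqrt(2) (K = -7*sqrt(-13 + (5 - 10)) = -7*sqrt(-13 - 5) = -21*I*sqrt(2) ≈ -29.698*I)
(Q*N(0, 7))*K = (40*(1 - 5*7))*(-21*I*sqrt(2)) = (40*(1 - 35))*(-21*I*sqrt(2)) = (40*(-34))*(-21*I*sqrt(2)) = -(-28560)*I*sqrt(2) = 28560*I*sqrt(2)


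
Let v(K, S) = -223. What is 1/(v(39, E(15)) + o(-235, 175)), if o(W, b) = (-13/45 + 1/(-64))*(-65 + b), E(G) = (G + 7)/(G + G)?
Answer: -288/73871 ≈ -0.0038987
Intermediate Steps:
E(G) = (7 + G)/(2*G) (E(G) = (7 + G)/((2*G)) = (7 + G)*(1/(2*G)) = (7 + G)/(2*G))
o(W, b) = 11401/576 - 877*b/2880 (o(W, b) = (-13*1/45 - 1/64)*(-65 + b) = (-13/45 - 1/64)*(-65 + b) = -877*(-65 + b)/2880 = 11401/576 - 877*b/2880)
1/(v(39, E(15)) + o(-235, 175)) = 1/(-223 + (11401/576 - 877/2880*175)) = 1/(-223 + (11401/576 - 30695/576)) = 1/(-223 - 9647/288) = 1/(-73871/288) = -288/73871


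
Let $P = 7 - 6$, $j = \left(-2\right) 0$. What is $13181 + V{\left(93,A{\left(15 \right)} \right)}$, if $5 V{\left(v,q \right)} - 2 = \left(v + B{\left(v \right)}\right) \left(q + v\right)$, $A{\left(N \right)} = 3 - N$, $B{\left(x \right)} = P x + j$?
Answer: $\frac{80973}{5} \approx 16195.0$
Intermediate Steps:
$j = 0$
$P = 1$
$B{\left(x \right)} = x$ ($B{\left(x \right)} = 1 x + 0 = x + 0 = x$)
$V{\left(v,q \right)} = \frac{2}{5} + \frac{2 v \left(q + v\right)}{5}$ ($V{\left(v,q \right)} = \frac{2}{5} + \frac{\left(v + v\right) \left(q + v\right)}{5} = \frac{2}{5} + \frac{2 v \left(q + v\right)}{5}$)
$13181 + V{\left(93,A{\left(15 \right)} \right)} = 13181 + \left(\frac{2}{5} + \frac{2 \cdot 93^{2}}{5} + \frac{2}{5} \left(3 - 15\right) 93\right) = 13181 + \left(\frac{2}{5} + \frac{2}{5} \cdot 8649 + \frac{2}{5} \left(3 - 15\right) 93\right) = 13181 + \left(\frac{2}{5} + \frac{17298}{5} + \frac{2}{5} \left(-12\right) 93\right) = 13181 + \left(\frac{2}{5} + \frac{17298}{5} - \frac{2232}{5}\right) = 13181 + \frac{15068}{5} = \frac{80973}{5}$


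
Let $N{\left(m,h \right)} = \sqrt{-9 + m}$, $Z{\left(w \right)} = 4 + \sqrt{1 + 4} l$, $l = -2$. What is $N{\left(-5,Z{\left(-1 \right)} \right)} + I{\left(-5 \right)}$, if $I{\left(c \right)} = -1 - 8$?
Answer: $-9 + i \sqrt{14} \approx -9.0 + 3.7417 i$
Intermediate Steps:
$I{\left(c \right)} = -9$
$Z{\left(w \right)} = 4 - 2 \sqrt{5}$ ($Z{\left(w \right)} = 4 + \sqrt{1 + 4} \left(-2\right) = 4 + \sqrt{5} \left(-2\right) = 4 - 2 \sqrt{5}$)
$N{\left(-5,Z{\left(-1 \right)} \right)} + I{\left(-5 \right)} = \sqrt{-9 - 5} - 9 = \sqrt{-14} - 9 = i \sqrt{14} - 9 = -9 + i \sqrt{14}$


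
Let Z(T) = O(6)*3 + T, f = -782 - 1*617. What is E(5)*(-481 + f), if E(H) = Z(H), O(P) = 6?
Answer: -43240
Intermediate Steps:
f = -1399 (f = -782 - 617 = -1399)
Z(T) = 18 + T (Z(T) = 6*3 + T = 18 + T)
E(H) = 18 + H
E(5)*(-481 + f) = (18 + 5)*(-481 - 1399) = 23*(-1880) = -43240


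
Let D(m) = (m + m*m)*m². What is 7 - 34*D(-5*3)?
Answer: -1606493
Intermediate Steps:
D(m) = m²*(m + m²) (D(m) = (m + m²)*m² = m²*(m + m²))
7 - 34*D(-5*3) = 7 - 34*(-5*3)³*(1 - 5*3) = 7 - 34*(-15)³*(1 - 15) = 7 - (-114750)*(-14) = 7 - 34*47250 = 7 - 1606500 = -1606493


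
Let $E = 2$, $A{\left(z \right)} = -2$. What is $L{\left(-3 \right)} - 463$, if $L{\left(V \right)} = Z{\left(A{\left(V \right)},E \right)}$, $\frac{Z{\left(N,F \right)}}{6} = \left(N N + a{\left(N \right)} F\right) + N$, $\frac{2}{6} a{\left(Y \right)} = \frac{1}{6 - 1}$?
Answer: $- \frac{2219}{5} \approx -443.8$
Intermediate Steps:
$a{\left(Y \right)} = \frac{3}{5}$ ($a{\left(Y \right)} = \frac{3}{6 - 1} = \frac{3}{5}$)
$Z{\left(N,F \right)} = 6 N + 6 N^{2} + \frac{18 F}{5}$ ($Z{\left(N,F \right)} = 6 \left(\left(N N + \frac{3 F}{5}\right) + N\right) = 6 \left(\left(N^{2} + \frac{3 F}{5}\right) + N\right) = 6 \left(N + N^{2} + \frac{3 F}{5}\right) = 6 N + 6 N^{2} + \frac{18 F}{5}$)
$L{\left(V \right)} = \frac{96}{5}$ ($L{\left(V \right)} = 6 \left(-2\right) + 6 \left(-2\right)^{2} + \frac{18}{5} \cdot 2 = -12 + 6 \cdot 4 + \frac{36}{5} = -12 + 24 + \frac{36}{5} = \frac{96}{5}$)
$L{\left(-3 \right)} - 463 = \frac{96}{5} - 463 = - \frac{2219}{5}$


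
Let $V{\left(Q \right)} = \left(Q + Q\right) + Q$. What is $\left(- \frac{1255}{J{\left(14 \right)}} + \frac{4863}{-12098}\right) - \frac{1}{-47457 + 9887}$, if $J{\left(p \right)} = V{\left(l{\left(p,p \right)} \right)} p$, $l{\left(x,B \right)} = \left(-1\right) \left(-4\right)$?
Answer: $- \frac{150279247679}{19089918120} \approx -7.8722$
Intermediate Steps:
$l{\left(x,B \right)} = 4$
$V{\left(Q \right)} = 3 Q$ ($V{\left(Q \right)} = 2 Q + Q = 3 Q$)
$J{\left(p \right)} = 12 p$ ($J{\left(p \right)} = 3 \cdot 4 p = 12 p$)
$\left(- \frac{1255}{J{\left(14 \right)}} + \frac{4863}{-12098}\right) - \frac{1}{-47457 + 9887} = \left(- \frac{1255}{12 \cdot 14} + \frac{4863}{-12098}\right) - \frac{1}{-47457 + 9887} = \left(- \frac{1255}{168} + 4863 \left(- \frac{1}{12098}\right)\right) - \frac{1}{-37570} = \left(\left(-1255\right) \frac{1}{168} - \frac{4863}{12098}\right) - - \frac{1}{37570} = \left(- \frac{1255}{168} - \frac{4863}{12098}\right) + \frac{1}{37570} = - \frac{7999987}{1016232} + \frac{1}{37570} = - \frac{150279247679}{19089918120}$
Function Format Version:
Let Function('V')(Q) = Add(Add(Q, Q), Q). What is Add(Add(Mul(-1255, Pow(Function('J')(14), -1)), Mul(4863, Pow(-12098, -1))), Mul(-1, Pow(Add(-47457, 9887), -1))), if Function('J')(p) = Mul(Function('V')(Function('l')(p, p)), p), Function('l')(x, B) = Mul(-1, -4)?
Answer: Rational(-150279247679, 19089918120) ≈ -7.8722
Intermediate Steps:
Function('l')(x, B) = 4
Function('V')(Q) = Mul(3, Q) (Function('V')(Q) = Add(Mul(2, Q), Q) = Mul(3, Q))
Function('J')(p) = Mul(12, p) (Function('J')(p) = Mul(Mul(3, 4), p) = Mul(12, p))
Add(Add(Mul(-1255, Pow(Function('J')(14), -1)), Mul(4863, Pow(-12098, -1))), Mul(-1, Pow(Add(-47457, 9887), -1))) = Add(Add(Mul(-1255, Pow(Mul(12, 14), -1)), Mul(4863, Pow(-12098, -1))), Mul(-1, Pow(Add(-47457, 9887), -1))) = Add(Add(Mul(-1255, Pow(168, -1)), Mul(4863, Rational(-1, 12098))), Mul(-1, Pow(-37570, -1))) = Add(Add(Mul(-1255, Rational(1, 168)), Rational(-4863, 12098)), Mul(-1, Rational(-1, 37570))) = Add(Add(Rational(-1255, 168), Rational(-4863, 12098)), Rational(1, 37570)) = Add(Rational(-7999987, 1016232), Rational(1, 37570)) = Rational(-150279247679, 19089918120)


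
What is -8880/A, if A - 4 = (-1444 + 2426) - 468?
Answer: -120/7 ≈ -17.143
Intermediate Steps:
A = 518 (A = 4 + ((-1444 + 2426) - 468) = 4 + (982 - 468) = 4 + 514 = 518)
-8880/A = -8880/518 = -8880*1/518 = -120/7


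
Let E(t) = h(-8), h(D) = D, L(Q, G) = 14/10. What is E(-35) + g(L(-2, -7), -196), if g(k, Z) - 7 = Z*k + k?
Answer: -274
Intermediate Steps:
L(Q, G) = 7/5 (L(Q, G) = 14*(⅒) = 7/5)
E(t) = -8
g(k, Z) = 7 + k + Z*k (g(k, Z) = 7 + (Z*k + k) = 7 + (k + Z*k) = 7 + k + Z*k)
E(-35) + g(L(-2, -7), -196) = -8 + (7 + 7/5 - 196*7/5) = -8 + (7 + 7/5 - 1372/5) = -8 - 266 = -274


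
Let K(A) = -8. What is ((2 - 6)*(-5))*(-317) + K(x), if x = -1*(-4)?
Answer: -6348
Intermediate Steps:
x = 4
((2 - 6)*(-5))*(-317) + K(x) = ((2 - 6)*(-5))*(-317) - 8 = -4*(-5)*(-317) - 8 = 20*(-317) - 8 = -6340 - 8 = -6348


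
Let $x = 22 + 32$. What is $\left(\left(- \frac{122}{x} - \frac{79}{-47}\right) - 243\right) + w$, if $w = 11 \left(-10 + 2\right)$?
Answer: $- \frac{420773}{1269} \approx -331.58$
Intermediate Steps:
$x = 54$
$w = -88$ ($w = 11 \left(-8\right) = -88$)
$\left(\left(- \frac{122}{x} - \frac{79}{-47}\right) - 243\right) + w = \left(\left(- \frac{122}{54} - \frac{79}{-47}\right) - 243\right) - 88 = \left(\left(\left(-122\right) \frac{1}{54} - - \frac{79}{47}\right) - 243\right) - 88 = \left(\left(- \frac{61}{27} + \frac{79}{47}\right) - 243\right) - 88 = \left(- \frac{734}{1269} - 243\right) - 88 = - \frac{309101}{1269} - 88 = - \frac{420773}{1269}$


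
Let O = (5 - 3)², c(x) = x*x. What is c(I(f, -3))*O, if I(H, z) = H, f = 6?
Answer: 144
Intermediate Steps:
c(x) = x²
O = 4 (O = 2² = 4)
c(I(f, -3))*O = 6²*4 = 36*4 = 144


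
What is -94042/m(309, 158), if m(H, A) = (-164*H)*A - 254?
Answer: 47021/4003531 ≈ 0.011745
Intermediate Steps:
m(H, A) = -254 - 164*A*H (m(H, A) = -164*A*H - 254 = -254 - 164*A*H)
-94042/m(309, 158) = -94042/(-254 - 164*158*309) = -94042/(-254 - 8006808) = -94042/(-8007062) = -94042*(-1/8007062) = 47021/4003531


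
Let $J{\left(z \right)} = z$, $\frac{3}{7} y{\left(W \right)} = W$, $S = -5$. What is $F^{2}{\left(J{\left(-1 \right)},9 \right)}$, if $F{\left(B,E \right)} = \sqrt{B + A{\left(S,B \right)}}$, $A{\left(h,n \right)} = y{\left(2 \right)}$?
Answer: $\frac{11}{3} \approx 3.6667$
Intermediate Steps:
$y{\left(W \right)} = \frac{7 W}{3}$
$A{\left(h,n \right)} = \frac{14}{3}$ ($A{\left(h,n \right)} = \frac{7}{3} \cdot 2 = \frac{14}{3}$)
$F{\left(B,E \right)} = \sqrt{\frac{14}{3} + B}$ ($F{\left(B,E \right)} = \sqrt{B + \frac{14}{3}} = \sqrt{\frac{14}{3} + B}$)
$F^{2}{\left(J{\left(-1 \right)},9 \right)} = \left(\frac{\sqrt{42 + 9 \left(-1\right)}}{3}\right)^{2} = \left(\frac{\sqrt{42 - 9}}{3}\right)^{2} = \left(\frac{\sqrt{33}}{3}\right)^{2} = \frac{11}{3}$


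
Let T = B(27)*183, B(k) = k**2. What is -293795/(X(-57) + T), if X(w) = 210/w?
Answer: -5582105/2534663 ≈ -2.2023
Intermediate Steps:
T = 133407 (T = 27**2*183 = 729*183 = 133407)
-293795/(X(-57) + T) = -293795/(210/(-57) + 133407) = -293795/(210*(-1/57) + 133407) = -293795/(-70/19 + 133407) = -293795/2534663/19 = -293795*19/2534663 = -5582105/2534663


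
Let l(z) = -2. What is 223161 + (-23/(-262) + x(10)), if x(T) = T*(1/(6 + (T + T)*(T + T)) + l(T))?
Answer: 11867983205/53186 ≈ 2.2314e+5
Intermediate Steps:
x(T) = T*(-2 + 1/(6 + 4*T²)) (x(T) = T*(1/(6 + (T + T)*(T + T)) - 2) = T*(1/(6 + (2*T)*(2*T)) - 2) = T*(1/(6 + 4*T²) - 2) = T*(-2 + 1/(6 + 4*T²)))
223161 + (-23/(-262) + x(10)) = 223161 + (-23/(-262) + (½)*10*(-11 - 8*10²)/(3 + 2*10²)) = 223161 + (-23*(-1/262) + (½)*10*(-11 - 8*100)/(3 + 2*100)) = 223161 + (23/262 + (½)*10*(-11 - 800)/(3 + 200)) = 223161 + (23/262 + (½)*10*(-811)/203) = 223161 + (23/262 + (½)*10*(1/203)*(-811)) = 223161 + (23/262 - 4055/203) = 223161 - 1057741/53186 = 11867983205/53186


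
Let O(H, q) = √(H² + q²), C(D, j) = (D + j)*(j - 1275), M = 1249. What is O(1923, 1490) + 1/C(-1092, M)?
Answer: -1/4082 + √5918029 ≈ 2432.7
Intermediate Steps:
C(D, j) = (-1275 + j)*(D + j) (C(D, j) = (D + j)*(-1275 + j) = (-1275 + j)*(D + j))
O(1923, 1490) + 1/C(-1092, M) = √(1923² + 1490²) + 1/(1249² - 1275*(-1092) - 1275*1249 - 1092*1249) = √(3697929 + 2220100) + 1/(1560001 + 1392300 - 1592475 - 1363908) = √5918029 + 1/(-4082) = √5918029 - 1/4082 = -1/4082 + √5918029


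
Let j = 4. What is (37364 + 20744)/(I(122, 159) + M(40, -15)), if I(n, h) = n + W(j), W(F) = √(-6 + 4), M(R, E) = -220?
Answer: -2847292/4803 - 29054*I*√2/4803 ≈ -592.82 - 8.5548*I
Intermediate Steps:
W(F) = I*√2 (W(F) = √(-2) = I*√2)
I(n, h) = n + I*√2
(37364 + 20744)/(I(122, 159) + M(40, -15)) = (37364 + 20744)/((122 + I*√2) - 220) = 58108/(-98 + I*√2)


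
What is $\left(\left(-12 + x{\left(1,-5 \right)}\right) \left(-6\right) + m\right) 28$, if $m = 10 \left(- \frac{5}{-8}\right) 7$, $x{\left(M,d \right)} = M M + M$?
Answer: $2905$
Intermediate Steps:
$x{\left(M,d \right)} = M + M^{2}$ ($x{\left(M,d \right)} = M^{2} + M = M + M^{2}$)
$m = \frac{175}{4}$ ($m = 10 \left(\left(-5\right) \left(- \frac{1}{8}\right)\right) 7 = 10 \cdot \frac{5}{8} \cdot 7 = \frac{25}{4} \cdot 7 = \frac{175}{4} \approx 43.75$)
$\left(\left(-12 + x{\left(1,-5 \right)}\right) \left(-6\right) + m\right) 28 = \left(\left(-12 + 1 \left(1 + 1\right)\right) \left(-6\right) + \frac{175}{4}\right) 28 = \left(\left(-12 + 1 \cdot 2\right) \left(-6\right) + \frac{175}{4}\right) 28 = \left(\left(-12 + 2\right) \left(-6\right) + \frac{175}{4}\right) 28 = \left(\left(-10\right) \left(-6\right) + \frac{175}{4}\right) 28 = \left(60 + \frac{175}{4}\right) 28 = \frac{415}{4} \cdot 28 = 2905$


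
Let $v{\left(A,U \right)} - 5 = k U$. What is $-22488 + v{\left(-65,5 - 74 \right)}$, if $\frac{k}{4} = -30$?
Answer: $-14203$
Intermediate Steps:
$k = -120$ ($k = 4 \left(-30\right) = -120$)
$v{\left(A,U \right)} = 5 - 120 U$
$-22488 + v{\left(-65,5 - 74 \right)} = -22488 - \left(-5 + 120 \left(5 - 74\right)\right) = -22488 + \left(5 - -8280\right) = -22488 + \left(5 + 8280\right) = -22488 + 8285 = -14203$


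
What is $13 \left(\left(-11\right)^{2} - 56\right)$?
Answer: $845$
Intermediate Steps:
$13 \left(\left(-11\right)^{2} - 56\right) = 13 \left(121 - 56\right) = 13 \cdot 65 = 845$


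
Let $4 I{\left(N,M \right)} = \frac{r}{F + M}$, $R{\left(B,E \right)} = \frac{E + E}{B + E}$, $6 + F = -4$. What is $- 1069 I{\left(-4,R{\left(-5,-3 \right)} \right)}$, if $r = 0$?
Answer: $0$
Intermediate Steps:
$F = -10$ ($F = -6 - 4 = -10$)
$R{\left(B,E \right)} = \frac{2 E}{B + E}$
$I{\left(N,M \right)} = 0$ ($I{\left(N,M \right)} = \frac{0 \frac{1}{-10 + M}}{4} = \frac{1}{4} \cdot 0 = 0$)
$- 1069 I{\left(-4,R{\left(-5,-3 \right)} \right)} = \left(-1069\right) 0 = 0$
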